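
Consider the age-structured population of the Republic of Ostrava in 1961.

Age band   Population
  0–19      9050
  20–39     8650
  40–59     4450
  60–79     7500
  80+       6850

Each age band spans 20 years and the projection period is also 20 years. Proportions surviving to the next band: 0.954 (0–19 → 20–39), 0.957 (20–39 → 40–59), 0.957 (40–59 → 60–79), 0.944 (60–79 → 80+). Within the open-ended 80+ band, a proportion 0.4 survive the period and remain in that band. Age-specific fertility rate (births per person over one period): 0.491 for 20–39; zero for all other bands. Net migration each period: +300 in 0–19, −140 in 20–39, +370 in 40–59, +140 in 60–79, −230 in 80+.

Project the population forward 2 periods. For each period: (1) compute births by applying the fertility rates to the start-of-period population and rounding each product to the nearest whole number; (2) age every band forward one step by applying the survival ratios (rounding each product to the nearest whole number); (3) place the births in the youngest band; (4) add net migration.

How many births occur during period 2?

4171

Call the bands 1 to 5, youngest first.
After projecting period 1:
Births: 8650 * 0.491 = 4247
Band 2: 9050 * 0.954 = 8634
Band 3: 8650 * 0.957 = 8278
Band 4: 4450 * 0.957 = 4259
Band 5: 7500 * 0.944 + 6850 * 0.4 = 7080 + 2740 = 9820
Net migration: Band 1 + 300 → 4547; Band 2 − 140 → 8494; Band 3 + 370 → 8648; Band 4 + 140 → 4399; Band 5 − 230 → 9590
Population now: 0–19=4547, 20–39=8494, 40–59=8648, 60–79=4399, 80+=9590
After projecting period 2:
Births: 8494 * 0.491 = 4171
Band 2: 4547 * 0.954 = 4338
Band 3: 8494 * 0.957 = 8129
Band 4: 8648 * 0.957 = 8276
Band 5: 4399 * 0.944 + 9590 * 0.4 = 4153 + 3836 = 7989
Net migration: Band 1 + 300 → 4471; Band 2 − 140 → 4198; Band 3 + 370 → 8499; Band 4 + 140 → 8416; Band 5 − 230 → 7759
Population now: 0–19=4471, 20–39=4198, 40–59=8499, 60–79=8416, 80+=7759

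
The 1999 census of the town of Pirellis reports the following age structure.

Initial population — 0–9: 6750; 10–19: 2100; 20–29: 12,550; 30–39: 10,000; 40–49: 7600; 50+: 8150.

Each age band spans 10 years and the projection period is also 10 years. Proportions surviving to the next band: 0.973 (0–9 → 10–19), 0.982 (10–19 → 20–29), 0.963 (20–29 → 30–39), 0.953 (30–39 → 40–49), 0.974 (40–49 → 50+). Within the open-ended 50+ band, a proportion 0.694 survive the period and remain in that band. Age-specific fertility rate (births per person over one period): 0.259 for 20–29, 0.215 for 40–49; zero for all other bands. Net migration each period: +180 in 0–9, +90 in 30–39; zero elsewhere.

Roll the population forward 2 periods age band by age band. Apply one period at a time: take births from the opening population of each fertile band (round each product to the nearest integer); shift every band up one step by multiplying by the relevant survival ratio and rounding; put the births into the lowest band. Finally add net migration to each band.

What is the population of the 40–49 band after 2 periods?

After projecting period 1:
Births: 12550 * 0.259 = 3250  |  7600 * 0.215 = 1634 — total 4884
10–19: 6750 * 0.973 = 6568
20–29: 2100 * 0.982 = 2062
30–39: 12550 * 0.963 = 12086
40–49: 10000 * 0.953 = 9530
50+: 7600 * 0.974 + 8150 * 0.694 = 7402 + 5656 = 13058
Net migration: 0–9 + 180 → 5064; 30–39 + 90 → 12176
→ [5064, 6568, 2062, 12176, 9530, 13058]
After projecting period 2:
Births: 2062 * 0.259 = 534  |  9530 * 0.215 = 2049 — total 2583
10–19: 5064 * 0.973 = 4927
20–29: 6568 * 0.982 = 6450
30–39: 2062 * 0.963 = 1986
40–49: 12176 * 0.953 = 11604
50+: 9530 * 0.974 + 13058 * 0.694 = 9282 + 9062 = 18344
Net migration: 0–9 + 180 → 2763; 30–39 + 90 → 2076
→ [2763, 4927, 6450, 2076, 11604, 18344]

11604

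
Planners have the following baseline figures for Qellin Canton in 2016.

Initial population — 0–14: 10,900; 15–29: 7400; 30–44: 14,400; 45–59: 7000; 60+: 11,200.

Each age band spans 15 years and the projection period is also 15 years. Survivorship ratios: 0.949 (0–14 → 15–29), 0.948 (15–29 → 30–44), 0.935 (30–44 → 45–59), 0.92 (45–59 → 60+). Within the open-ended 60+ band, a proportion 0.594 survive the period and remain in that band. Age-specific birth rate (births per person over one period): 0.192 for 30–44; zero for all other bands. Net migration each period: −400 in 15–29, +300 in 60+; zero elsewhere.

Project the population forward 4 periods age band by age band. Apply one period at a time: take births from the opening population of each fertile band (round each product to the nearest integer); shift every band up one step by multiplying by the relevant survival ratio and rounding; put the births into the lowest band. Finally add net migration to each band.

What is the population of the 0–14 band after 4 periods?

Period 1:
Births: 14400 * 0.192 = 2765
15–29: 10900 * 0.949 = 10344
30–44: 7400 * 0.948 = 7015
45–59: 14400 * 0.935 = 13464
60+: 7000 * 0.92 + 11200 * 0.594 = 6440 + 6653 = 13093
Net migration: 15–29 − 400 → 9944; 60+ + 300 → 13393
End of period: [2765, 9944, 7015, 13464, 13393]
Period 2:
Births: 7015 * 0.192 = 1347
15–29: 2765 * 0.949 = 2624
30–44: 9944 * 0.948 = 9427
45–59: 7015 * 0.935 = 6559
60+: 13464 * 0.92 + 13393 * 0.594 = 12387 + 7955 = 20342
Net migration: 15–29 − 400 → 2224; 60+ + 300 → 20642
End of period: [1347, 2224, 9427, 6559, 20642]
Period 3:
Births: 9427 * 0.192 = 1810
15–29: 1347 * 0.949 = 1278
30–44: 2224 * 0.948 = 2108
45–59: 9427 * 0.935 = 8814
60+: 6559 * 0.92 + 20642 * 0.594 = 6034 + 12261 = 18295
Net migration: 15–29 − 400 → 878; 60+ + 300 → 18595
End of period: [1810, 878, 2108, 8814, 18595]
Period 4:
Births: 2108 * 0.192 = 405
15–29: 1810 * 0.949 = 1718
30–44: 878 * 0.948 = 832
45–59: 2108 * 0.935 = 1971
60+: 8814 * 0.92 + 18595 * 0.594 = 8109 + 11045 = 19154
Net migration: 15–29 − 400 → 1318; 60+ + 300 → 19454
End of period: [405, 1318, 832, 1971, 19454]

405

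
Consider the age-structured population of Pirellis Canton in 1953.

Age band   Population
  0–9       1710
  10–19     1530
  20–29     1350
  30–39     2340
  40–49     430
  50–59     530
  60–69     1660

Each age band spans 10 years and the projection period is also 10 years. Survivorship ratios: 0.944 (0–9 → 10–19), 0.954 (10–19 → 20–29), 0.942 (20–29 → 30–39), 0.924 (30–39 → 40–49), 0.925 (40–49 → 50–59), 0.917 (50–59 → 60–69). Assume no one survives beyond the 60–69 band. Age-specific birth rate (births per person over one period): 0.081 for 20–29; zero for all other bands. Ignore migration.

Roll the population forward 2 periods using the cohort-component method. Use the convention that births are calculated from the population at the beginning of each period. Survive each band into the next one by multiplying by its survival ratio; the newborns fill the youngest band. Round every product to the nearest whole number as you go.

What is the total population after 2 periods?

(Bands numbered youngest = 1 to oldest = 7.)
[period 1]
Births: 1350 × 0.081 = 109
Band 2: 1710 × 0.944 = 1614
Band 3: 1530 × 0.954 = 1460
Band 4: 1350 × 0.942 = 1272
Band 5: 2340 × 0.924 = 2162
Band 6: 430 × 0.925 = 398
Band 7: 530 × 0.917 = 486
End of period: [109, 1614, 1460, 1272, 2162, 398, 486]
[period 2]
Births: 1460 × 0.081 = 118
Band 2: 109 × 0.944 = 103
Band 3: 1614 × 0.954 = 1540
Band 4: 1460 × 0.942 = 1375
Band 5: 1272 × 0.924 = 1175
Band 6: 2162 × 0.925 = 2000
Band 7: 398 × 0.917 = 365
End of period: [118, 103, 1540, 1375, 1175, 2000, 365]
Total after period 2: 118 + 103 + 1540 + 1375 + 1175 + 2000 + 365 = 6676

6676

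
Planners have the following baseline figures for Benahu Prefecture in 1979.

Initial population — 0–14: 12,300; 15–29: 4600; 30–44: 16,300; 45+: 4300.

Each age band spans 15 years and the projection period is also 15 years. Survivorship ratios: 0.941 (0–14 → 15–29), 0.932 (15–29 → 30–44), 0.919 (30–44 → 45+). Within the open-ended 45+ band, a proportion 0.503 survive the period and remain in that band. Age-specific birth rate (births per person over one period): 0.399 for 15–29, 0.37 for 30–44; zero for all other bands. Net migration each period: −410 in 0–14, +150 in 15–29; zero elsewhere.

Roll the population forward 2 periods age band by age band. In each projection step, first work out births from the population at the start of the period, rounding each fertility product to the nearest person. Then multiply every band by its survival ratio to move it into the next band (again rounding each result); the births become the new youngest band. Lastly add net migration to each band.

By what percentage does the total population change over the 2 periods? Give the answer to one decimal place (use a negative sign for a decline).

Period 1.
Births: 4600 × 0.399 = 1835, 16300 × 0.37 = 6031 → 7866
15–29: 12300 × 0.941 = 11574
30–44: 4600 × 0.932 = 4287
45+: 16300 × 0.919 + 4300 × 0.503 = 14980 + 2163 = 17143
Net migration: 0–14 − 410 → 7456; 15–29 + 150 → 11724
End of period: [7456, 11724, 4287, 17143]
Period 2.
Births: 11724 × 0.399 = 4678, 4287 × 0.37 = 1586 → 6264
15–29: 7456 × 0.941 = 7016
30–44: 11724 × 0.932 = 10927
45+: 4287 × 0.919 + 17143 × 0.503 = 3940 + 8623 = 12563
Net migration: 0–14 − 410 → 5854; 15–29 + 150 → 7166
End of period: [5854, 7166, 10927, 12563]
Total: 37500 → 36510; change = -990; percentage change = -2.6%

-2.6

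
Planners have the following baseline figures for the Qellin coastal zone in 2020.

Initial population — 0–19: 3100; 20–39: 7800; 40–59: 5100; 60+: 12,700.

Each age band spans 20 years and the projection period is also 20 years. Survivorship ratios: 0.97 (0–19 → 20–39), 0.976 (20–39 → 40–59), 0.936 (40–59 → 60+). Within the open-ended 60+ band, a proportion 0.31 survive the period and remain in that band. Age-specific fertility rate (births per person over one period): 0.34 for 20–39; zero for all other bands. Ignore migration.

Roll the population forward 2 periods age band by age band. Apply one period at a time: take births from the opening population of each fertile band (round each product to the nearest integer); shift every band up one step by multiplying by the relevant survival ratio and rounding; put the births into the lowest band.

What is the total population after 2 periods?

16355

Call the groups 1 to 4, youngest first.
[period 1]
Births: 7800 × 0.34 = 2652
Group 2: 3100 × 0.97 = 3007
Group 3: 7800 × 0.976 = 7613
Group 4: 5100 × 0.936 + 12700 × 0.31 = 4774 + 3937 = 8711
→ [2652, 3007, 7613, 8711]
[period 2]
Births: 3007 × 0.34 = 1022
Group 2: 2652 × 0.97 = 2572
Group 3: 3007 × 0.976 = 2935
Group 4: 7613 × 0.936 + 8711 × 0.31 = 7126 + 2700 = 9826
→ [1022, 2572, 2935, 9826]
Total after period 2: 1022 + 2572 + 2935 + 9826 = 16355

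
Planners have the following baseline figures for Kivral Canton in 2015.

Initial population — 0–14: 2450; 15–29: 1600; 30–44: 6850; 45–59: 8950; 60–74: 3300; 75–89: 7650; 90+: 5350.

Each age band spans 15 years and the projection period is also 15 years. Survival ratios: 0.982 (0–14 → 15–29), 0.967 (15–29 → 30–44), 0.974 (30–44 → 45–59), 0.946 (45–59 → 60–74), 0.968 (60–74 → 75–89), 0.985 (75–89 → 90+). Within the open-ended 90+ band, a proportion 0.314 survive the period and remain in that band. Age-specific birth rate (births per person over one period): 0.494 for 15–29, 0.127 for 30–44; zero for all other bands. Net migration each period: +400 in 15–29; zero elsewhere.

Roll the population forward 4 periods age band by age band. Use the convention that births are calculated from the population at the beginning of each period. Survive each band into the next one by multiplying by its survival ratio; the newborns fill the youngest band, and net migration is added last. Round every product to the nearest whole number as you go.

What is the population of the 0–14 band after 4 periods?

[period 1]
Births: 1600 × 0.494 = 790 ; 6850 × 0.127 = 870 → total 1660
15–29: 2450 × 0.982 = 2406
30–44: 1600 × 0.967 = 1547
45–59: 6850 × 0.974 = 6672
60–74: 8950 × 0.946 = 8467
75–89: 3300 × 0.968 = 3194
90+: 7650 × 0.985 + 5350 × 0.314 = 7535 + 1680 = 9215
Net migration: 15–29 + 400 → 2806
Population now: 0–14=1660, 15–29=2806, 30–44=1547, 45–59=6672, 60–74=8467, 75–89=3194, 90+=9215
[period 2]
Births: 2806 × 0.494 = 1386 ; 1547 × 0.127 = 196 → total 1582
15–29: 1660 × 0.982 = 1630
30–44: 2806 × 0.967 = 2713
45–59: 1547 × 0.974 = 1507
60–74: 6672 × 0.946 = 6312
75–89: 8467 × 0.968 = 8196
90+: 3194 × 0.985 + 9215 × 0.314 = 3146 + 2894 = 6040
Net migration: 15–29 + 400 → 2030
Population now: 0–14=1582, 15–29=2030, 30–44=2713, 45–59=1507, 60–74=6312, 75–89=8196, 90+=6040
[period 3]
Births: 2030 × 0.494 = 1003 ; 2713 × 0.127 = 345 → total 1348
15–29: 1582 × 0.982 = 1554
30–44: 2030 × 0.967 = 1963
45–59: 2713 × 0.974 = 2642
60–74: 1507 × 0.946 = 1426
75–89: 6312 × 0.968 = 6110
90+: 8196 × 0.985 + 6040 × 0.314 = 8073 + 1897 = 9970
Net migration: 15–29 + 400 → 1954
Population now: 0–14=1348, 15–29=1954, 30–44=1963, 45–59=2642, 60–74=1426, 75–89=6110, 90+=9970
[period 4]
Births: 1954 × 0.494 = 965 ; 1963 × 0.127 = 249 → total 1214
15–29: 1348 × 0.982 = 1324
30–44: 1954 × 0.967 = 1890
45–59: 1963 × 0.974 = 1912
60–74: 2642 × 0.946 = 2499
75–89: 1426 × 0.968 = 1380
90+: 6110 × 0.985 + 9970 × 0.314 = 6018 + 3131 = 9149
Net migration: 15–29 + 400 → 1724
Population now: 0–14=1214, 15–29=1724, 30–44=1890, 45–59=1912, 60–74=2499, 75–89=1380, 90+=9149

1214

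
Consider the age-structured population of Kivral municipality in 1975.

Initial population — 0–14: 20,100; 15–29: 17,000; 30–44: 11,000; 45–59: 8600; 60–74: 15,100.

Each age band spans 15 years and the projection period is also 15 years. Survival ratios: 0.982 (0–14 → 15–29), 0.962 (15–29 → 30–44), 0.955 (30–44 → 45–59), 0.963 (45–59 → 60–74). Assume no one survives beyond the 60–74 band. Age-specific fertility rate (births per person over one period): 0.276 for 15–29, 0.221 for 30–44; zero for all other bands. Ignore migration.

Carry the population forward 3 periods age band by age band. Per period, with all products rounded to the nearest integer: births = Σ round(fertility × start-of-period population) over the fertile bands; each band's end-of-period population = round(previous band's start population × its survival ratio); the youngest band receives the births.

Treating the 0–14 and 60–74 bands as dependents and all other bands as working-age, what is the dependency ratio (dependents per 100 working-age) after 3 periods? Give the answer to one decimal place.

62.7

Period 1:
Births: 17000 × 0.276 = 4692 ; 11000 × 0.221 = 2431 → 7123
15–29: 20100 × 0.982 = 19738
30–44: 17000 × 0.962 = 16354
45–59: 11000 × 0.955 = 10505
60–74: 8600 × 0.963 = 8282
→ [7123, 19738, 16354, 10505, 8282]
Period 2:
Births: 19738 × 0.276 = 5448 ; 16354 × 0.221 = 3614 → 9062
15–29: 7123 × 0.982 = 6995
30–44: 19738 × 0.962 = 18988
45–59: 16354 × 0.955 = 15618
60–74: 10505 × 0.963 = 10116
→ [9062, 6995, 18988, 15618, 10116]
Period 3:
Births: 6995 × 0.276 = 1931 ; 18988 × 0.221 = 4196 → 6127
15–29: 9062 × 0.982 = 8899
30–44: 6995 × 0.962 = 6729
45–59: 18988 × 0.955 = 18134
60–74: 15618 × 0.963 = 15040
→ [6127, 8899, 6729, 18134, 15040]
Dependents (band 0–14 + band 60–74) = 6127 + 15040 = 21167; working-age = 33762; ratio = 21167/33762 × 100 = 62.7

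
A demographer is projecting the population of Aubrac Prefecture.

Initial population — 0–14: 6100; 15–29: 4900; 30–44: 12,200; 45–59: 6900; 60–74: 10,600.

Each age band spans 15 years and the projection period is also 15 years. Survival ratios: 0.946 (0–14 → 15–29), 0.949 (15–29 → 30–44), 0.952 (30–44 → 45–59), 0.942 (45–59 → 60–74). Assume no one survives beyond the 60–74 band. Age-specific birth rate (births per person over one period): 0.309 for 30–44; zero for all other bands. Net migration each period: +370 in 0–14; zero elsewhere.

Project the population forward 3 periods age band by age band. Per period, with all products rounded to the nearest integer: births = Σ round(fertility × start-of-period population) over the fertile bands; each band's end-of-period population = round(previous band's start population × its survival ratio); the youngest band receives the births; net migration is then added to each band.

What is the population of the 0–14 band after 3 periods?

2062

— Period 1 —
Births: 12200 × 0.309 = 3770
15–29: 6100 × 0.946 = 5771
30–44: 4900 × 0.949 = 4650
45–59: 12200 × 0.952 = 11614
60–74: 6900 × 0.942 = 6500
Net migration: 0–14 + 370 → 4140
Population now: 0–14=4140, 15–29=5771, 30–44=4650, 45–59=11614, 60–74=6500
— Period 2 —
Births: 4650 × 0.309 = 1437
15–29: 4140 × 0.946 = 3916
30–44: 5771 × 0.949 = 5477
45–59: 4650 × 0.952 = 4427
60–74: 11614 × 0.942 = 10940
Net migration: 0–14 + 370 → 1807
Population now: 0–14=1807, 15–29=3916, 30–44=5477, 45–59=4427, 60–74=10940
— Period 3 —
Births: 5477 × 0.309 = 1692
15–29: 1807 × 0.946 = 1709
30–44: 3916 × 0.949 = 3716
45–59: 5477 × 0.952 = 5214
60–74: 4427 × 0.942 = 4170
Net migration: 0–14 + 370 → 2062
Population now: 0–14=2062, 15–29=1709, 30–44=3716, 45–59=5214, 60–74=4170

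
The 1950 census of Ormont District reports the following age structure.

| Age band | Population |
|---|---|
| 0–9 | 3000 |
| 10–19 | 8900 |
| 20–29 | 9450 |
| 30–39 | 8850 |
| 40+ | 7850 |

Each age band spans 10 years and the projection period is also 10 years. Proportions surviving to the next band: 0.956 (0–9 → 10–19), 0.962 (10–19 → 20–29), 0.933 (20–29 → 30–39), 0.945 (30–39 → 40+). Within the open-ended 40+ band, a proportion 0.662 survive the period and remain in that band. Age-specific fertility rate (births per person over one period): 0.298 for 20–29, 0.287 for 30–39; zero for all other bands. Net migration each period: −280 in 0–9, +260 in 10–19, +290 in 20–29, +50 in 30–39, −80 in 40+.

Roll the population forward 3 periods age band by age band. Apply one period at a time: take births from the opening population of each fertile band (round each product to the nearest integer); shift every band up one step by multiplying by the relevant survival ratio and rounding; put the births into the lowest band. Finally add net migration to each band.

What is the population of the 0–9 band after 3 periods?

(Groups numbered youngest = 1 to oldest = 5.)
Period 1.
Births: 9450 × 0.298 = 2816 ; 8850 × 0.287 = 2540 — total 5356
Group 2: 3000 × 0.956 = 2868
Group 3: 8900 × 0.962 = 8562
Group 4: 9450 × 0.933 = 8817
Group 5: 8850 × 0.945 + 7850 × 0.662 = 8363 + 5197 = 13560
Net migration: Group 1 − 280 → 5076; Group 2 + 260 → 3128; Group 3 + 290 → 8852; Group 4 + 50 → 8867; Group 5 − 80 → 13480
→ [5076, 3128, 8852, 8867, 13480]
Period 2.
Births: 8852 × 0.298 = 2638 ; 8867 × 0.287 = 2545 — total 5183
Group 2: 5076 × 0.956 = 4853
Group 3: 3128 × 0.962 = 3009
Group 4: 8852 × 0.933 = 8259
Group 5: 8867 × 0.945 + 13480 × 0.662 = 8379 + 8924 = 17303
Net migration: Group 1 − 280 → 4903; Group 2 + 260 → 5113; Group 3 + 290 → 3299; Group 4 + 50 → 8309; Group 5 − 80 → 17223
→ [4903, 5113, 3299, 8309, 17223]
Period 3.
Births: 3299 × 0.298 = 983 ; 8309 × 0.287 = 2385 — total 3368
Group 2: 4903 × 0.956 = 4687
Group 3: 5113 × 0.962 = 4919
Group 4: 3299 × 0.933 = 3078
Group 5: 8309 × 0.945 + 17223 × 0.662 = 7852 + 11402 = 19254
Net migration: Group 1 − 280 → 3088; Group 2 + 260 → 4947; Group 3 + 290 → 5209; Group 4 + 50 → 3128; Group 5 − 80 → 19174
→ [3088, 4947, 5209, 3128, 19174]

3088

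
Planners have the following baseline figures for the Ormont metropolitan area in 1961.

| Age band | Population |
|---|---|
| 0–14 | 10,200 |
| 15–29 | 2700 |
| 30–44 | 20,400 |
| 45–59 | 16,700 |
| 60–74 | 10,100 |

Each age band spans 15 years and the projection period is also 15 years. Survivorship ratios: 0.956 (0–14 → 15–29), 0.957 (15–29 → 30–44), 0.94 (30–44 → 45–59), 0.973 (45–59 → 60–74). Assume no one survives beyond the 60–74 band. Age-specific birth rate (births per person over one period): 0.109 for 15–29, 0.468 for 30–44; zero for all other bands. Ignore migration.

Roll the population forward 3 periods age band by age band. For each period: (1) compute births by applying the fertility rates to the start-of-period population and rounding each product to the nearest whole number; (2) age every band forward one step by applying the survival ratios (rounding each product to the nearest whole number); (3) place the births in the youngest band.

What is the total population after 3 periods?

27702

— Period 1 —
Births: 2700 × 0.109 = 294  |  20400 × 0.468 = 9547 → 9841
15–29: 10200 × 0.956 = 9751
30–44: 2700 × 0.957 = 2584
45–59: 20400 × 0.94 = 19176
60–74: 16700 × 0.973 = 16249
→ [9841, 9751, 2584, 19176, 16249]
— Period 2 —
Births: 9751 × 0.109 = 1063  |  2584 × 0.468 = 1209 → 2272
15–29: 9841 × 0.956 = 9408
30–44: 9751 × 0.957 = 9332
45–59: 2584 × 0.94 = 2429
60–74: 19176 × 0.973 = 18658
→ [2272, 9408, 9332, 2429, 18658]
— Period 3 —
Births: 9408 × 0.109 = 1025  |  9332 × 0.468 = 4367 → 5392
15–29: 2272 × 0.956 = 2172
30–44: 9408 × 0.957 = 9003
45–59: 9332 × 0.94 = 8772
60–74: 2429 × 0.973 = 2363
→ [5392, 2172, 9003, 8772, 2363]
Total after period 3: 5392 + 2172 + 9003 + 8772 + 2363 = 27702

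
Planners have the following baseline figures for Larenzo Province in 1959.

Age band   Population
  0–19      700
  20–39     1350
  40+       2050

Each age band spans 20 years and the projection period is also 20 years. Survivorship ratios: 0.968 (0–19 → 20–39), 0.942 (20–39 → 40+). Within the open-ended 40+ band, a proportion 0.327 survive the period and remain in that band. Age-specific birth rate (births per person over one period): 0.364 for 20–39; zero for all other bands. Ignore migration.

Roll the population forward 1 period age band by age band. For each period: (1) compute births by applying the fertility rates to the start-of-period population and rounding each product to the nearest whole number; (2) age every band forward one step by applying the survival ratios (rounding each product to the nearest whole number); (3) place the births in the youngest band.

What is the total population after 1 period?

After projecting period 1:
Births: 1350 × 0.364 = 491
20–39: 700 × 0.968 = 678
40+: 1350 × 0.942 + 2050 × 0.327 = 1272 + 670 = 1942
Population now: 0–19=491, 20–39=678, 40+=1942
Total after period 1: 491 + 678 + 1942 = 3111

3111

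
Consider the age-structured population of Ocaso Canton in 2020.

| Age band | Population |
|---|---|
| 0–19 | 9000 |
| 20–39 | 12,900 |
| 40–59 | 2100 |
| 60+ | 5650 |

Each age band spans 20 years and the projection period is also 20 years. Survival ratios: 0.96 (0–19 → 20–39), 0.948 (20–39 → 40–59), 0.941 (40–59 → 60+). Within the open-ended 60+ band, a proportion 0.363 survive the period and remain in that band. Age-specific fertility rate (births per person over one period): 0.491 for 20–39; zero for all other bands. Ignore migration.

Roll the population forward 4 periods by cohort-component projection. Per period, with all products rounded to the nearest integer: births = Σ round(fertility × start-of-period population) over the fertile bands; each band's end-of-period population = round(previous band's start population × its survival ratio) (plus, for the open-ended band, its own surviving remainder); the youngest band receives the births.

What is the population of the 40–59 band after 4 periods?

Numbering the bands 1..4 from youngest to oldest:
Period 1.
Births: 12900 × 0.491 = 6334
Band 2: 9000 × 0.96 = 8640
Band 3: 12900 × 0.948 = 12229
Band 4: 2100 × 0.941 + 5650 × 0.363 = 1976 + 2051 = 4027
Giving 6334 / 8640 / 12229 / 4027.
Period 2.
Births: 8640 × 0.491 = 4242
Band 2: 6334 × 0.96 = 6081
Band 3: 8640 × 0.948 = 8191
Band 4: 12229 × 0.941 + 4027 × 0.363 = 11507 + 1462 = 12969
Giving 4242 / 6081 / 8191 / 12969.
Period 3.
Births: 6081 × 0.491 = 2986
Band 2: 4242 × 0.96 = 4072
Band 3: 6081 × 0.948 = 5765
Band 4: 8191 × 0.941 + 12969 × 0.363 = 7708 + 4708 = 12416
Giving 2986 / 4072 / 5765 / 12416.
Period 4.
Births: 4072 × 0.491 = 1999
Band 2: 2986 × 0.96 = 2867
Band 3: 4072 × 0.948 = 3860
Band 4: 5765 × 0.941 + 12416 × 0.363 = 5425 + 4507 = 9932
Giving 1999 / 2867 / 3860 / 9932.

3860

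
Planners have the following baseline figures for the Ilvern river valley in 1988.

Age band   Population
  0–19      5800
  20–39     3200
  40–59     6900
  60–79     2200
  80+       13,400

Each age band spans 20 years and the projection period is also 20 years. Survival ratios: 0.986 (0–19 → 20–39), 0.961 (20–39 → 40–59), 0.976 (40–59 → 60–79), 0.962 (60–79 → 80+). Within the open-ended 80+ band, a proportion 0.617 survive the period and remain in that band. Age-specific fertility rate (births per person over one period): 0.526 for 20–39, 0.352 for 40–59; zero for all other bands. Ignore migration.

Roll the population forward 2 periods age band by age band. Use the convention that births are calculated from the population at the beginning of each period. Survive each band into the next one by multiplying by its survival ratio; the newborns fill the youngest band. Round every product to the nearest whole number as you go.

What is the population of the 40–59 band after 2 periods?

Call the bands 1 to 5, youngest first.
— Period 1 —
Births: 3200 * 0.526 = 1683  |  6900 * 0.352 = 2429 → total 4112
Band 2: 5800 * 0.986 = 5719
Band 3: 3200 * 0.961 = 3075
Band 4: 6900 * 0.976 = 6734
Band 5: 2200 * 0.962 + 13400 * 0.617 = 2116 + 8268 = 10384
Giving 4112 / 5719 / 3075 / 6734 / 10384.
— Period 2 —
Births: 5719 * 0.526 = 3008  |  3075 * 0.352 = 1082 → total 4090
Band 2: 4112 * 0.986 = 4054
Band 3: 5719 * 0.961 = 5496
Band 4: 3075 * 0.976 = 3001
Band 5: 6734 * 0.962 + 10384 * 0.617 = 6478 + 6407 = 12885
Giving 4090 / 4054 / 5496 / 3001 / 12885.

5496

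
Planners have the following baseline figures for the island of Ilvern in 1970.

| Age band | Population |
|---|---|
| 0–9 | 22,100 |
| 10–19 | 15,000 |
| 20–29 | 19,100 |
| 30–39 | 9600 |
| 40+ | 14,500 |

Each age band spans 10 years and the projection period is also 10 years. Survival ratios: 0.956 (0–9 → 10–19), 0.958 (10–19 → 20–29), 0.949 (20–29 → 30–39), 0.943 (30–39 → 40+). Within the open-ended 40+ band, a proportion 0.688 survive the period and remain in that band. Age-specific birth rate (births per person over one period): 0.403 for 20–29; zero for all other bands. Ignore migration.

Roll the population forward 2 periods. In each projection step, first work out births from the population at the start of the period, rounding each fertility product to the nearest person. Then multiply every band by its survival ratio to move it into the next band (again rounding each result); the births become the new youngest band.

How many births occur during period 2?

[period 1]
Births: 19100 * 0.403 = 7697
10–19: 22100 * 0.956 = 21128
20–29: 15000 * 0.958 = 14370
30–39: 19100 * 0.949 = 18126
40+: 9600 * 0.943 + 14500 * 0.688 = 9053 + 9976 = 19029
Giving 7697 / 21128 / 14370 / 18126 / 19029.
[period 2]
Births: 14370 * 0.403 = 5791
10–19: 7697 * 0.956 = 7358
20–29: 21128 * 0.958 = 20241
30–39: 14370 * 0.949 = 13637
40+: 18126 * 0.943 + 19029 * 0.688 = 17093 + 13092 = 30185
Giving 5791 / 7358 / 20241 / 13637 / 30185.

5791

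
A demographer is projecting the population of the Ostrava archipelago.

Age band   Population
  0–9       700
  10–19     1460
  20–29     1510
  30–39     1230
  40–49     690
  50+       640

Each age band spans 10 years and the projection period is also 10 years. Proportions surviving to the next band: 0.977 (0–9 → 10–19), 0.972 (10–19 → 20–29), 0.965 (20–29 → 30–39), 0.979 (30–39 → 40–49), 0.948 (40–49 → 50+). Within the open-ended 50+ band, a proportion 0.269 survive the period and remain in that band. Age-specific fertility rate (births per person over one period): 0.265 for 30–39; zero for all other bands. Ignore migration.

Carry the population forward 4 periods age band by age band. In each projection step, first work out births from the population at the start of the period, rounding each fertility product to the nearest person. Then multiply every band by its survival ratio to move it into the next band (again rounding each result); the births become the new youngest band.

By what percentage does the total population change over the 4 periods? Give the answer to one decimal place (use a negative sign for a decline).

[period 1]
Births: 1230 * 0.265 = 326
10–19: 700 * 0.977 = 684
20–29: 1460 * 0.972 = 1419
30–39: 1510 * 0.965 = 1457
40–49: 1230 * 0.979 = 1204
50+: 690 * 0.948 + 640 * 0.269 = 654 + 172 = 826
Population now: 0–9=326, 10–19=684, 20–29=1419, 30–39=1457, 40–49=1204, 50+=826
[period 2]
Births: 1457 * 0.265 = 386
10–19: 326 * 0.977 = 319
20–29: 684 * 0.972 = 665
30–39: 1419 * 0.965 = 1369
40–49: 1457 * 0.979 = 1426
50+: 1204 * 0.948 + 826 * 0.269 = 1141 + 222 = 1363
Population now: 0–9=386, 10–19=319, 20–29=665, 30–39=1369, 40–49=1426, 50+=1363
[period 3]
Births: 1369 * 0.265 = 363
10–19: 386 * 0.977 = 377
20–29: 319 * 0.972 = 310
30–39: 665 * 0.965 = 642
40–49: 1369 * 0.979 = 1340
50+: 1426 * 0.948 + 1363 * 0.269 = 1352 + 367 = 1719
Population now: 0–9=363, 10–19=377, 20–29=310, 30–39=642, 40–49=1340, 50+=1719
[period 4]
Births: 642 * 0.265 = 170
10–19: 363 * 0.977 = 355
20–29: 377 * 0.972 = 366
30–39: 310 * 0.965 = 299
40–49: 642 * 0.979 = 629
50+: 1340 * 0.948 + 1719 * 0.269 = 1270 + 462 = 1732
Population now: 0–9=170, 10–19=355, 20–29=366, 30–39=299, 40–49=629, 50+=1732
Total: 6230 → 3551; change = -2679; percentage change = -43.0%

-43.0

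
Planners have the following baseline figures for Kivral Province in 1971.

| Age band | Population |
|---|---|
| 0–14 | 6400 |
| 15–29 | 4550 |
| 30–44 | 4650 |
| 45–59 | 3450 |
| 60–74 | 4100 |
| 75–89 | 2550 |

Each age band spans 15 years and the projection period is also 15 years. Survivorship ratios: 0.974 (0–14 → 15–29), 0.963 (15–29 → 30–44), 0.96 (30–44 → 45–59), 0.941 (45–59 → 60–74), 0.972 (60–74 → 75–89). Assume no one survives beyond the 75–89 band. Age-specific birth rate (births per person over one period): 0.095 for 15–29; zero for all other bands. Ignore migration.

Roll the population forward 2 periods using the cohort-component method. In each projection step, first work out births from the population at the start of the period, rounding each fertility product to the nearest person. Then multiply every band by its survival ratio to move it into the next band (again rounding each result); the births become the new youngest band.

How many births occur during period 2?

592

Period 1.
Births: 4550 * 0.095 = 432
15–29: 6400 * 0.974 = 6234
30–44: 4550 * 0.963 = 4382
45–59: 4650 * 0.96 = 4464
60–74: 3450 * 0.941 = 3246
75–89: 4100 * 0.972 = 3985
Giving 432 / 6234 / 4382 / 4464 / 3246 / 3985.
Period 2.
Births: 6234 * 0.095 = 592
15–29: 432 * 0.974 = 421
30–44: 6234 * 0.963 = 6003
45–59: 4382 * 0.96 = 4207
60–74: 4464 * 0.941 = 4201
75–89: 3246 * 0.972 = 3155
Giving 592 / 421 / 6003 / 4207 / 4201 / 3155.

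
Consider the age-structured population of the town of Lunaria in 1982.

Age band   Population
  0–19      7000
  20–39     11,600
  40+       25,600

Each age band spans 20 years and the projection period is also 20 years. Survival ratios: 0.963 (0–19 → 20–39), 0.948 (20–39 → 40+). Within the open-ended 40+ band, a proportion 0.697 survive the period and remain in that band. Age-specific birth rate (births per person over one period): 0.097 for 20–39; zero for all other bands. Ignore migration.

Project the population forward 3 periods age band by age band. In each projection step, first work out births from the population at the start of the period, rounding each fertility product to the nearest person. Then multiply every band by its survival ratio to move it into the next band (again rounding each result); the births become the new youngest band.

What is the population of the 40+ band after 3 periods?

19491

[period 1]
Births: 11600 × 0.097 = 1125
20–39: 7000 × 0.963 = 6741
40+: 11600 × 0.948 + 25600 × 0.697 = 10997 + 17843 = 28840
End of period: [1125, 6741, 28840]
[period 2]
Births: 6741 × 0.097 = 654
20–39: 1125 × 0.963 = 1083
40+: 6741 × 0.948 + 28840 × 0.697 = 6390 + 20101 = 26491
End of period: [654, 1083, 26491]
[period 3]
Births: 1083 × 0.097 = 105
20–39: 654 × 0.963 = 630
40+: 1083 × 0.948 + 26491 × 0.697 = 1027 + 18464 = 19491
End of period: [105, 630, 19491]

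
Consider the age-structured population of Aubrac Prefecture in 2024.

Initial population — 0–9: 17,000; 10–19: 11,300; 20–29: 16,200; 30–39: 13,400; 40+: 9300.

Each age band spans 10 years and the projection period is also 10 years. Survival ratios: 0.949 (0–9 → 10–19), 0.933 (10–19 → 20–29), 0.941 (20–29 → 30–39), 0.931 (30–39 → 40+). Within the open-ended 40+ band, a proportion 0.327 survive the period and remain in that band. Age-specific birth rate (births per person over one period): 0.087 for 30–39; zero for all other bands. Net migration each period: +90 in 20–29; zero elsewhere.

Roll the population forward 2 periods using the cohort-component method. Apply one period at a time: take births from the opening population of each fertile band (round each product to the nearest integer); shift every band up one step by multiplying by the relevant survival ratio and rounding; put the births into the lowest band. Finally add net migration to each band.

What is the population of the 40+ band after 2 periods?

19266

(Bands numbered youngest = 1 to oldest = 5.)
Period 1.
Births: 13400 * 0.087 = 1166
Band 2: 17000 * 0.949 = 16133
Band 3: 11300 * 0.933 = 10543
Band 4: 16200 * 0.941 = 15244
Band 5: 13400 * 0.931 + 9300 * 0.327 = 12475 + 3041 = 15516
Net migration: Band 3 + 90 → 10633
Population now: 0–9=1166, 10–19=16133, 20–29=10633, 30–39=15244, 40+=15516
Period 2.
Births: 15244 * 0.087 = 1326
Band 2: 1166 * 0.949 = 1107
Band 3: 16133 * 0.933 = 15052
Band 4: 10633 * 0.941 = 10006
Band 5: 15244 * 0.931 + 15516 * 0.327 = 14192 + 5074 = 19266
Net migration: Band 3 + 90 → 15142
Population now: 0–9=1326, 10–19=1107, 20–29=15142, 30–39=10006, 40+=19266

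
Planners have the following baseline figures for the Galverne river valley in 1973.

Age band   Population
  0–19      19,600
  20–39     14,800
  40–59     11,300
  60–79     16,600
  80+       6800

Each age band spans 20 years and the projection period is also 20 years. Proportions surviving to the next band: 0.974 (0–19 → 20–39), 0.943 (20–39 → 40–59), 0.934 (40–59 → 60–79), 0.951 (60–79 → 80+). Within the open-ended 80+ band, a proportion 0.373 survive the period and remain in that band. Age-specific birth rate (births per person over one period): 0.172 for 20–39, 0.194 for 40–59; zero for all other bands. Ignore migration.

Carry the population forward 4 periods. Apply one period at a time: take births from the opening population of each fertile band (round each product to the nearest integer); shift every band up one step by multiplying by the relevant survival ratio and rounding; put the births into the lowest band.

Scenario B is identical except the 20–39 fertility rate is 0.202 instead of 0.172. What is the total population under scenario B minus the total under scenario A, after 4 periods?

1493

Numbering the groups 1..5 from youngest to oldest:
[period 1]
Births: 14800 × 0.172 = 2546  |  11300 × 0.194 = 2192 → total 4738
Group 2: 19600 × 0.974 = 19090
Group 3: 14800 × 0.943 = 13956
Group 4: 11300 × 0.934 = 10554
Group 5: 16600 × 0.951 + 6800 × 0.373 = 15787 + 2536 = 18323
→ [4738, 19090, 13956, 10554, 18323]
[period 2]
Births: 19090 × 0.172 = 3283  |  13956 × 0.194 = 2707 → total 5990
Group 2: 4738 × 0.974 = 4615
Group 3: 19090 × 0.943 = 18002
Group 4: 13956 × 0.934 = 13035
Group 5: 10554 × 0.951 + 18323 × 0.373 = 10037 + 6834 = 16871
→ [5990, 4615, 18002, 13035, 16871]
[period 3]
Births: 4615 × 0.172 = 794  |  18002 × 0.194 = 3492 → total 4286
Group 2: 5990 × 0.974 = 5834
Group 3: 4615 × 0.943 = 4352
Group 4: 18002 × 0.934 = 16814
Group 5: 13035 × 0.951 + 16871 × 0.373 = 12396 + 6293 = 18689
→ [4286, 5834, 4352, 16814, 18689]
[period 4]
Births: 5834 × 0.172 = 1003  |  4352 × 0.194 = 844 → total 1847
Group 2: 4286 × 0.974 = 4175
Group 3: 5834 × 0.943 = 5501
Group 4: 4352 × 0.934 = 4065
Group 5: 16814 × 0.951 + 18689 × 0.373 = 15990 + 6971 = 22961
→ [1847, 4175, 5501, 4065, 22961]
Scenario A total after 4 periods: 38549
Scenario B projection —
[period 1]
Births: 14800 × 0.202 = 2990  |  11300 × 0.194 = 2192 → total 5182
Group 2: 19600 × 0.974 = 19090
Group 3: 14800 × 0.943 = 13956
Group 4: 11300 × 0.934 = 10554
Group 5: 16600 × 0.951 + 6800 × 0.373 = 15787 + 2536 = 18323
→ [5182, 19090, 13956, 10554, 18323]
[period 2]
Births: 19090 × 0.202 = 3856  |  13956 × 0.194 = 2707 → total 6563
Group 2: 5182 × 0.974 = 5047
Group 3: 19090 × 0.943 = 18002
Group 4: 13956 × 0.934 = 13035
Group 5: 10554 × 0.951 + 18323 × 0.373 = 10037 + 6834 = 16871
→ [6563, 5047, 18002, 13035, 16871]
[period 3]
Births: 5047 × 0.202 = 1019  |  18002 × 0.194 = 3492 → total 4511
Group 2: 6563 × 0.974 = 6392
Group 3: 5047 × 0.943 = 4759
Group 4: 18002 × 0.934 = 16814
Group 5: 13035 × 0.951 + 16871 × 0.373 = 12396 + 6293 = 18689
→ [4511, 6392, 4759, 16814, 18689]
[period 4]
Births: 6392 × 0.202 = 1291  |  4759 × 0.194 = 923 → total 2214
Group 2: 4511 × 0.974 = 4394
Group 3: 6392 × 0.943 = 6028
Group 4: 4759 × 0.934 = 4445
Group 5: 16814 × 0.951 + 18689 × 0.373 = 15990 + 6971 = 22961
→ [2214, 4394, 6028, 4445, 22961]
Scenario B total after 4 periods: 40042
Difference B − A = 40042 − 38549 = 1493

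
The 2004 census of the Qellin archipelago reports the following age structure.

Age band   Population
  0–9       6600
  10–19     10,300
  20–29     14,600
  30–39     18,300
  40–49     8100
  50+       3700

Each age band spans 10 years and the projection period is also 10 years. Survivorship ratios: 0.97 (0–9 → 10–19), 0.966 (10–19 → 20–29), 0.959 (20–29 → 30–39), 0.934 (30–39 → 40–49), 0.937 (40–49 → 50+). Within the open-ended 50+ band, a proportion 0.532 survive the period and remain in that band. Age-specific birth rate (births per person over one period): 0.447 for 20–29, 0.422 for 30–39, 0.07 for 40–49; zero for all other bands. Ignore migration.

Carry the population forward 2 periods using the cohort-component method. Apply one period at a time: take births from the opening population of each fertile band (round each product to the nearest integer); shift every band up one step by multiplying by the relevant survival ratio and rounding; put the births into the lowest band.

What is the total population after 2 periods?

Let band 1 be 0–9 through band 6 = 50+.
— Period 1 —
Births: 14600 * 0.447 = 6526  |  18300 * 0.422 = 7723  |  8100 * 0.07 = 567 → 14816
Band 2: 6600 * 0.97 = 6402
Band 3: 10300 * 0.966 = 9950
Band 4: 14600 * 0.959 = 14001
Band 5: 18300 * 0.934 = 17092
Band 6: 8100 * 0.937 + 3700 * 0.532 = 7590 + 1968 = 9558
Giving 14816 / 6402 / 9950 / 14001 / 17092 / 9558.
— Period 2 —
Births: 9950 * 0.447 = 4448  |  14001 * 0.422 = 5908  |  17092 * 0.07 = 1196 → 11552
Band 2: 14816 * 0.97 = 14372
Band 3: 6402 * 0.966 = 6184
Band 4: 9950 * 0.959 = 9542
Band 5: 14001 * 0.934 = 13077
Band 6: 17092 * 0.937 + 9558 * 0.532 = 16015 + 5085 = 21100
Giving 11552 / 14372 / 6184 / 9542 / 13077 / 21100.
Total after period 2: 11552 + 14372 + 6184 + 9542 + 13077 + 21100 = 75827

75827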